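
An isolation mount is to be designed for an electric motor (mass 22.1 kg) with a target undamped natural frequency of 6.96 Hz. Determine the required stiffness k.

42300 N/m

ω_n = 2πf_n = 2π × 6.96 = 43.73 rad/s.
k = m·ω_n² = 22.1 × 43.73² = 22.1 × 1912 = 42260 N/m.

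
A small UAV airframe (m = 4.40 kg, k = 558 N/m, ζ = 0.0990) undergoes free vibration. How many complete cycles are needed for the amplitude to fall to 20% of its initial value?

3 cycles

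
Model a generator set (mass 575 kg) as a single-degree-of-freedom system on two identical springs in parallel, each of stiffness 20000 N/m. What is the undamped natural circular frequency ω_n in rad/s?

Parallel springs add: k_eq = 2 × 20000 = 40000 N/m.
ω_n = √(k_eq/m) = √(40000/575) = √69.57 = 8.341 rad/s.

8.34 rad/s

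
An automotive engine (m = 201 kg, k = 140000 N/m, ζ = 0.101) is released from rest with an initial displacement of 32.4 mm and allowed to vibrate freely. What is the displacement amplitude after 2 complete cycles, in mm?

9.05 mm

Logarithmic decrement δ = 2πζ/√(1 − ζ²) = 2π × 0.1010/√(1 − 0.0102) = 0.6379.
After n cycles, x_n/x₀ = e^(−nδ), so x_2 = 32.4 × e^(−2 × 0.6379) = 32.4 × 0.2792 = 9.047 mm.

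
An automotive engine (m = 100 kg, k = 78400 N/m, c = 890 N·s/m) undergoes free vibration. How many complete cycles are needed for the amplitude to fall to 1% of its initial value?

5 cycles

ζ = c/(2√(km)) = 890/(2√(78400 × 100)) = 890/5600 = 0.1589.
Logarithmic decrement δ = 2πζ/√(1 − ζ²) = 2π × 0.1589/√(1 − 0.0253) = 1.011.
x_n/x₀ = e^(−nδ) ≤ 0.01; take ln: n ≥ ln(1/0.01)/δ = 4.605/1.011 = 4.553.
So 5 complete cycles are required.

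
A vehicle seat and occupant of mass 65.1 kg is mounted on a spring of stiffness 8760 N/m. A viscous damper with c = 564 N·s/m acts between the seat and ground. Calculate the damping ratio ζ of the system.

0.373

ω_n = √(k/m) = √(8760/65.1) = 11.60 rad/s.
Critical damping c_c = 2√(k·m) = 2√(8760 × 65.1) = 1510 N·s/m, so ζ = c/c_c = 564/1510 = 0.3734.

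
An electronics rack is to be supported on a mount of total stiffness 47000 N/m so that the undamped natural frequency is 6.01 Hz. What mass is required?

ω_n = 2πf_n = 2π × 6.01 = 37.76 rad/s.
m = k/ω_n² = 47000/37.76² = 47000/1426 = 32.96 kg.

33.0 kg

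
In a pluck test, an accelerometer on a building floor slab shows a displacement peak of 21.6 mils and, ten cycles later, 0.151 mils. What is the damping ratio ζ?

Logarithmic decrement δ = (1/n)·ln(x₀/x_n) = (1/10)·ln(21.6/0.151) = (1/10)·ln(143.0) = 0.4963.
ζ = δ/√(4π² + δ²) = 0.4963/√(39.48 + 0.246) = 0.4963/6.303 = 0.07875.

0.0787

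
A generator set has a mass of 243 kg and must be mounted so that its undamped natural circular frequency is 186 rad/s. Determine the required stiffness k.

k = m·ω_n² = 243 × 186.0² = 243 × 34600 = 8407000 N/m.

8410000 N/m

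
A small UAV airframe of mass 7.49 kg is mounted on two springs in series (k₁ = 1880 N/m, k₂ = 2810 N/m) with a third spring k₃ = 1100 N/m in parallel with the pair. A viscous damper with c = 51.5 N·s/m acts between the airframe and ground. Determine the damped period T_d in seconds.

0.372 s

Series pair: k_s = k₁k₂/(k₁+k₂) = (1880)(2810)/(1880 + 2810) = 1126 N/m. In parallel with k₃: k_eq = 1126 + 1100 = 2226 N/m.
ω_n = √(k_eq/m) = √(2226/7.49) = 17.24 rad/s.
Critical damping c_c = 2√(k_eq·m) = 2√(2226 × 7.49) = 258.3 N·s/m, so ζ = c/c_c = 51.5/258.3 = 0.1994.
ω_d = ω_n√(1 − ζ²) = 17.24 × √(1 − 0.0398) = 16.89 rad/s.
T_d = 2π/ω_d = 0.3719 s.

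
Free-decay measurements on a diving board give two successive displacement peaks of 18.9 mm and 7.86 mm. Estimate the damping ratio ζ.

0.138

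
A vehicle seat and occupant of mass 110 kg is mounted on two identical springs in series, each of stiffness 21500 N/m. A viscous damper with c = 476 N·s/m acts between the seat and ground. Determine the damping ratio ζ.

Series springs: 1/k_eq = 2/21500, so k_eq = 21500/2 = 10750 N/m.
ω_n = √(k_eq/m) = √(10750/110) = 9.886 rad/s.
Critical damping c_c = 2√(k_eq·m) = 2√(10750 × 110) = 2175 N·s/m, so ζ = c/c_c = 476/2175 = 0.2189.

0.219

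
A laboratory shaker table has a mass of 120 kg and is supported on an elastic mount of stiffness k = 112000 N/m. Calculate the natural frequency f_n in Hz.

4.86 Hz

ω_n = √(k/m) = √(112000/120) = √933.3 = 30.55 rad/s.
f_n = ω_n/(2π) = 30.55/6.283 = 4.862 Hz.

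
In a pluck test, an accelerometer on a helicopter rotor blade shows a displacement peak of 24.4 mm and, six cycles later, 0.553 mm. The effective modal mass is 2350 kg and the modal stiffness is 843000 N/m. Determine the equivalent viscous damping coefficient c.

Logarithmic decrement δ = (1/n)·ln(x₀/x_n) = (1/6)·ln(24.4/0.553) = (1/6)·ln(44.12) = 0.6312.
ζ = δ/√(4π² + δ²) = 0.6312/√(39.48 + 0.398) = 0.6312/6.315 = 0.09995.
c = ζ · 2√(km) = 0.09995 × 2√(843000 × 2350) = 0.09995 × 89020 = 8897 N·s/m.

8900 N·s/m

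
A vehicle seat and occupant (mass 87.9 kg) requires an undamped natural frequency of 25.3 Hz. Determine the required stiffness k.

2220000 N/m

ω_n = 2πf_n = 2π × 25.3 = 159.0 rad/s.
k = m·ω_n² = 87.9 × 159.0² = 87.9 × 25270 = 2221000 N/m.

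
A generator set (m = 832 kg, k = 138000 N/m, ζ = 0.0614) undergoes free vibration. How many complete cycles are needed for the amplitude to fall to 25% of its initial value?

4 cycles

Logarithmic decrement δ = 2πζ/√(1 − ζ²) = 2π × 0.06140/√(1 − 0.00377) = 0.3865.
x_n/x₀ = e^(−nδ) ≤ 0.25; take ln: n ≥ ln(1/0.25)/δ = 1.386/0.3865 = 3.587.
So 4 complete cycles are required.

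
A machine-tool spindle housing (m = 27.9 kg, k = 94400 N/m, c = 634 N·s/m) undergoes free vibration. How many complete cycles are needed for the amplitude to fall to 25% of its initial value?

2 cycles

ζ = c/(2√(km)) = 634/(2√(94400 × 27.9)) = 634/3246 = 0.1953.
Logarithmic decrement δ = 2πζ/√(1 − ζ²) = 2π × 0.1953/√(1 − 0.0382) = 1.251.
x_n/x₀ = e^(−nδ) ≤ 0.25; take ln: n ≥ ln(1/0.25)/δ = 1.386/1.251 = 1.108.
So 2 complete cycles are required.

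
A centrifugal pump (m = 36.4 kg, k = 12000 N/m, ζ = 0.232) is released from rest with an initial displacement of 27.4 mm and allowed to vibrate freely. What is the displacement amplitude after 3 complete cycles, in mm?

0.306 mm

Logarithmic decrement δ = 2πζ/√(1 − ζ²) = 2π × 0.2320/√(1 − 0.0538) = 1.499.
After n cycles, x_n/x₀ = e^(−nδ), so x_3 = 27.4 × e^(−3 × 1.499) = 27.4 × 0.01116 = 0.3057 mm.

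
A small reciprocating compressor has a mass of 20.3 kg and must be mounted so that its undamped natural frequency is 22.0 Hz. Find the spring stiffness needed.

ω_n = 2πf_n = 2π × 22.0 = 138.2 rad/s.
k = m·ω_n² = 20.3 × 138.2² = 20.3 × 19110 = 387900 N/m.

388000 N/m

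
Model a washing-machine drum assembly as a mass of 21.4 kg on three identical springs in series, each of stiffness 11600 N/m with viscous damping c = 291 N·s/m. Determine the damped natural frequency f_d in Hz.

Series springs: 1/k_eq = 3/11600, so k_eq = 11600/3 = 3867 N/m.
ω_n = √(k_eq/m) = √(3867/21.4) = 13.44 rad/s.
Critical damping c_c = 2√(k_eq·m) = 2√(3867 × 21.4) = 575.3 N·s/m, so ζ = c/c_c = 291/575.3 = 0.5058.
ω_d = ω_n√(1 − ζ²) = 13.44 × √(1 − 0.256) = 11.60 rad/s.
f_d = ω_d/(2π) = 1.845 Hz.

1.85 Hz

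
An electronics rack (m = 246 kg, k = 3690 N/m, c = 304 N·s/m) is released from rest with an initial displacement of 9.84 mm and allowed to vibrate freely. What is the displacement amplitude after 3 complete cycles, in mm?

0.468 mm

ζ = c/(2√(km)) = 304/(2√(3690 × 246)) = 304/1906 = 0.1595.
Logarithmic decrement δ = 2πζ/√(1 − ζ²) = 2π × 0.1595/√(1 − 0.0255) = 1.015.
After n cycles, x_n/x₀ = e^(−nδ), so x_3 = 9.84 × e^(−3 × 1.015) = 9.84 × 0.04754 = 0.4678 mm.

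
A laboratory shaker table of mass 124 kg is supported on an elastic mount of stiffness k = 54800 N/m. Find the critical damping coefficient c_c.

5210 N·s/m

c_c = 2√(k·m) = 2√(54800 × 124) = 2 × 2607 = 5214 N·s/m.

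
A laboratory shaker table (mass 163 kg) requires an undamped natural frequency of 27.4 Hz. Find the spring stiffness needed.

4830000 N/m

ω_n = 2πf_n = 2π × 27.4 = 172.2 rad/s.
k = m·ω_n² = 163 × 172.2² = 163 × 29640 = 4831000 N/m.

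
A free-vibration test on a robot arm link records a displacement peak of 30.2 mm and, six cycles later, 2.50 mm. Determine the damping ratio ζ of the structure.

Logarithmic decrement δ = (1/n)·ln(x₀/x_n) = (1/6)·ln(30.2/2.50) = (1/6)·ln(12.08) = 0.4153.
ζ = δ/√(4π² + δ²) = 0.4153/√(39.48 + 0.172) = 0.4153/6.297 = 0.06595.

0.0659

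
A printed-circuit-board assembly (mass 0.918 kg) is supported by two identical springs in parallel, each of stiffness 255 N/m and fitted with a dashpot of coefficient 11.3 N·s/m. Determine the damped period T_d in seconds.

Parallel springs add: k_eq = 2 × 255 = 510.0 N/m.
ω_n = √(k_eq/m) = √(510.0/0.918) = 23.57 rad/s.
Critical damping c_c = 2√(k_eq·m) = 2√(510.0 × 0.918) = 43.27 N·s/m, so ζ = c/c_c = 11.3/43.27 = 0.2611.
ω_d = ω_n√(1 − ζ²) = 23.57 × √(1 − 0.0682) = 22.75 rad/s.
T_d = 2π/ω_d = 0.2762 s.

0.276 s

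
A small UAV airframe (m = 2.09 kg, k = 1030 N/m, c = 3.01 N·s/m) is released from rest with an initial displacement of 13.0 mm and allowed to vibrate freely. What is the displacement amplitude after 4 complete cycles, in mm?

ζ = c/(2√(km)) = 3.01/(2√(1030 × 2.09)) = 3.01/92.79 = 0.03244.
Logarithmic decrement δ = 2πζ/√(1 − ζ²) = 2π × 0.03244/√(1 − 0.00105) = 0.2039.
After n cycles, x_n/x₀ = e^(−nδ), so x_4 = 13.0 × e^(−4 × 0.2039) = 13.0 × 0.4423 = 5.750 mm.

5.75 mm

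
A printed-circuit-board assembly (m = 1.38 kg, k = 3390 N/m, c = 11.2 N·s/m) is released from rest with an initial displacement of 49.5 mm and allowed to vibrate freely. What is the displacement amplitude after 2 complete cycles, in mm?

ζ = c/(2√(km)) = 11.2/(2√(3390 × 1.38)) = 11.2/136.8 = 0.08187.
Logarithmic decrement δ = 2πζ/√(1 − ζ²) = 2π × 0.08187/√(1 − 0.00670) = 0.5162.
After n cycles, x_n/x₀ = e^(−nδ), so x_2 = 49.5 × e^(−2 × 0.5162) = 49.5 × 0.3562 = 17.63 mm.

17.6 mm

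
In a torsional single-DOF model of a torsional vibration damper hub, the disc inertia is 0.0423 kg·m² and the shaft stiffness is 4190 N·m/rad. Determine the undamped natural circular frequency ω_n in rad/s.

315 rad/s

ω_n = √(k_t/J) = √(4190/0.0423) = √99050 = 314.7 rad/s.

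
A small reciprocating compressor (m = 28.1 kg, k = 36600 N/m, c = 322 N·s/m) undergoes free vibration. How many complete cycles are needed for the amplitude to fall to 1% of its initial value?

5 cycles

ζ = c/(2√(km)) = 322/(2√(36600 × 28.1)) = 322/2028 = 0.1588.
Logarithmic decrement δ = 2πζ/√(1 − ζ²) = 2π × 0.1588/√(1 − 0.0252) = 1.010.
x_n/x₀ = e^(−nδ) ≤ 0.01; take ln: n ≥ ln(1/0.01)/δ = 4.605/1.010 = 4.558.
So 5 complete cycles are required.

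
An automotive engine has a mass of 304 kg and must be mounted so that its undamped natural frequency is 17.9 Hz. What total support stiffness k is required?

3850000 N/m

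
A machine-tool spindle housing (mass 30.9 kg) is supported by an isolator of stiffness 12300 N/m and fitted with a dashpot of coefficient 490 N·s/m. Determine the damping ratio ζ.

ω_n = √(k/m) = √(12300/30.9) = 19.95 rad/s.
Critical damping c_c = 2√(k·m) = 2√(12300 × 30.9) = 1233 N·s/m, so ζ = c/c_c = 490/1233 = 0.3974.

0.397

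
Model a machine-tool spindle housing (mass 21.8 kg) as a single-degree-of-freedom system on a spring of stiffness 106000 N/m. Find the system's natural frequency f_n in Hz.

ω_n = √(k/m) = √(106000/21.8) = √4862 = 69.73 rad/s.
f_n = ω_n/(2π) = 69.73/6.283 = 11.10 Hz.

11.1 Hz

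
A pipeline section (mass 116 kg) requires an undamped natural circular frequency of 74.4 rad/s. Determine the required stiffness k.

642000 N/m

k = m·ω_n² = 116 × 74.40² = 116 × 5535 = 642100 N/m.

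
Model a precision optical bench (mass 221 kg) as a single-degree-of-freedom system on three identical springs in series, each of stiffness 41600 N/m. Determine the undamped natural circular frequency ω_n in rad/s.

7.92 rad/s

Series springs: 1/k_eq = 3/41600, so k_eq = 41600/3 = 13870 N/m.
ω_n = √(k_eq/m) = √(13870/221) = √62.75 = 7.921 rad/s.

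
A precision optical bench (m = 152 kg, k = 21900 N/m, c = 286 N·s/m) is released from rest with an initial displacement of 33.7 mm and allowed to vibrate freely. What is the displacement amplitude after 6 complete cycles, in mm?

ζ = c/(2√(km)) = 286/(2√(21900 × 152)) = 286/3649 = 0.07838.
Logarithmic decrement δ = 2πζ/√(1 − ζ²) = 2π × 0.07838/√(1 − 0.00614) = 0.4940.
After n cycles, x_n/x₀ = e^(−nδ), so x_6 = 33.7 × e^(−6 × 0.4940) = 33.7 × 0.05162 = 1.740 mm.

1.74 mm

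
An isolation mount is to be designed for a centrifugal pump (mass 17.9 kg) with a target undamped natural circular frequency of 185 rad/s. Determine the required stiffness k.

k = m·ω_n² = 17.9 × 185.0² = 17.9 × 34220 = 612600 N/m.

613000 N/m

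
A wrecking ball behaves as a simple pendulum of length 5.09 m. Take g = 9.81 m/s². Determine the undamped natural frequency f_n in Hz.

0.221 Hz

For a simple pendulum ω_n = √(g/L) = √(9.81/5.09) = √1.927 = 1.388 rad/s.
f_n = ω_n/(2π) = 1.388/6.283 = 0.2210 Hz.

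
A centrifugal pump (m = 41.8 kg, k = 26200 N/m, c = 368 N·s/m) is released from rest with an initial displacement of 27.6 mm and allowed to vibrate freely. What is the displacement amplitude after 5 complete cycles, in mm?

ζ = c/(2√(km)) = 368/(2√(26200 × 41.8)) = 368/2093 = 0.1758.
Logarithmic decrement δ = 2πζ/√(1 − ζ²) = 2π × 0.1758/√(1 − 0.0309) = 1.122.
After n cycles, x_n/x₀ = e^(−nδ), so x_5 = 27.6 × e^(−5 × 1.122) = 27.6 × 0.003657 = 0.1009 mm.

0.101 mm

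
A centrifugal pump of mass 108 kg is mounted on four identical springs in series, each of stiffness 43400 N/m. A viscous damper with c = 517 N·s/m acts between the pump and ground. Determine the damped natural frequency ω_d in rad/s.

9.73 rad/s

Series springs: 1/k_eq = 4/43400, so k_eq = 43400/4 = 10850 N/m.
ω_n = √(k_eq/m) = √(10850/108) = 10.02 rad/s.
Critical damping c_c = 2√(k_eq·m) = 2√(10850 × 108) = 2165 N·s/m, so ζ = c/c_c = 517/2165 = 0.2388.
ω_d = ω_n√(1 − ζ²) = 10.02 × √(1 − 0.0570) = 9.733 rad/s.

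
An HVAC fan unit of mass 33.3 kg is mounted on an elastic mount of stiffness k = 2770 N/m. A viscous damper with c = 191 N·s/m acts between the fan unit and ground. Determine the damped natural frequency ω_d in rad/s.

8.66 rad/s

ω_n = √(k/m) = √(2770/33.3) = 9.120 rad/s.
Critical damping c_c = 2√(k·m) = 2√(2770 × 33.3) = 607.4 N·s/m, so ζ = c/c_c = 191/607.4 = 0.3144.
ω_d = ω_n√(1 − ζ²) = 9.120 × √(1 − 0.0989) = 8.658 rad/s.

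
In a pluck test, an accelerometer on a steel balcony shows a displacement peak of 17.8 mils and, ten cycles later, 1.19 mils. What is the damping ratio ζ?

Logarithmic decrement δ = (1/n)·ln(x₀/x_n) = (1/10)·ln(17.8/1.19) = (1/10)·ln(14.96) = 0.2705.
ζ = δ/√(4π² + δ²) = 0.2705/√(39.48 + 0.0732) = 0.2705/6.289 = 0.04302.

0.0430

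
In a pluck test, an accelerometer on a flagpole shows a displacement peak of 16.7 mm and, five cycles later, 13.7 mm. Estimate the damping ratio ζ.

Logarithmic decrement δ = (1/n)·ln(x₀/x_n) = (1/5)·ln(16.7/13.7) = (1/5)·ln(1.219) = 0.03960.
ζ = δ/√(4π² + δ²) = 0.03960/√(39.48 + 0.00157) = 0.03960/6.283 = 0.006303.

0.00630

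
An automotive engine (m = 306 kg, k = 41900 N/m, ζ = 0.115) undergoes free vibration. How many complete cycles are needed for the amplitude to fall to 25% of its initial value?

2 cycles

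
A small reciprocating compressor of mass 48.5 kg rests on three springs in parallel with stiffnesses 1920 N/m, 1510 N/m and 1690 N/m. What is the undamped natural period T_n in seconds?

Parallel springs add: k_eq = 1920 + 1510 + 1690 = 5120 N/m.
ω_n = √(k_eq/m) = √(5120/48.5) = √105.6 = 10.27 rad/s.
T_n = 2π/ω_n = 6.283/10.27 = 0.6115 s.

0.612 s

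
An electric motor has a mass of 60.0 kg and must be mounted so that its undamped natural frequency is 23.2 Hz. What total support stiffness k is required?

ω_n = 2πf_n = 2π × 23.2 = 145.8 rad/s.
k = m·ω_n² = 60.0 × 145.8² = 60.0 × 21250 = 1275000 N/m.

1270000 N/m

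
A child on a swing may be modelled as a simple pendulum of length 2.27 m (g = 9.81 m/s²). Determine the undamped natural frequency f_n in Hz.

0.331 Hz

For a simple pendulum ω_n = √(g/L) = √(9.81/2.27) = √4.322 = 2.079 rad/s.
f_n = ω_n/(2π) = 2.079/6.283 = 0.3309 Hz.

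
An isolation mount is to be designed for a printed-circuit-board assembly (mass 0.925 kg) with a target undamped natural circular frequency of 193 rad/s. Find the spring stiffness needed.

k = m·ω_n² = 0.925 × 193.0² = 0.925 × 37250 = 34460 N/m.

34500 N/m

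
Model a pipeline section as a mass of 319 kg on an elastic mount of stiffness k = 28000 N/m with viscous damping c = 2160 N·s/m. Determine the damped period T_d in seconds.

0.719 s

ω_n = √(k/m) = √(28000/319) = 9.369 rad/s.
Critical damping c_c = 2√(k·m) = 2√(28000 × 319) = 5977 N·s/m, so ζ = c/c_c = 2160/5977 = 0.3614.
ω_d = ω_n√(1 − ζ²) = 9.369 × √(1 − 0.131) = 8.736 rad/s.
T_d = 2π/ω_d = 0.7193 s.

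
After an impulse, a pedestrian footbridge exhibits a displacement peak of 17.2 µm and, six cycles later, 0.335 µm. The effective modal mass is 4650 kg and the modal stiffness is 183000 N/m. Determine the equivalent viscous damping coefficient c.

Logarithmic decrement δ = (1/n)·ln(x₀/x_n) = (1/6)·ln(17.2/0.335) = (1/6)·ln(51.34) = 0.6564.
ζ = δ/√(4π² + δ²) = 0.6564/√(39.48 + 0.431) = 0.6564/6.317 = 0.1039.
c = ζ · 2√(km) = 0.1039 × 2√(183000 × 4650) = 0.1039 × 58340 = 6062 N·s/m.

6060 N·s/m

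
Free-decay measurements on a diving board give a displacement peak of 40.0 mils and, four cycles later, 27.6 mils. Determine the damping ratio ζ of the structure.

Logarithmic decrement δ = (1/n)·ln(x₀/x_n) = (1/4)·ln(40.0/27.6) = (1/4)·ln(1.449) = 0.09277.
ζ = δ/√(4π² + δ²) = 0.09277/√(39.48 + 0.00861) = 0.09277/6.284 = 0.01476.

0.0148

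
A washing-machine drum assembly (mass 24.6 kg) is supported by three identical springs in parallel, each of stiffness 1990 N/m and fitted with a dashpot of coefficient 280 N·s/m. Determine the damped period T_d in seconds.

0.433 s

Parallel springs add: k_eq = 3 × 1990 = 5970 N/m.
ω_n = √(k_eq/m) = √(5970/24.6) = 15.58 rad/s.
Critical damping c_c = 2√(k_eq·m) = 2√(5970 × 24.6) = 766.5 N·s/m, so ζ = c/c_c = 280/766.5 = 0.3653.
ω_d = ω_n√(1 − ζ²) = 15.58 × √(1 − 0.133) = 14.50 rad/s.
T_d = 2π/ω_d = 0.4333 s.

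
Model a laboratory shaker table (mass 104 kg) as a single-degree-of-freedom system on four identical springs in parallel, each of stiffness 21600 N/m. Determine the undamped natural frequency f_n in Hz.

4.59 Hz

Parallel springs add: k_eq = 4 × 21600 = 86400 N/m.
ω_n = √(k_eq/m) = √(86400/104) = √830.8 = 28.82 rad/s.
f_n = ω_n/(2π) = 28.82/6.283 = 4.587 Hz.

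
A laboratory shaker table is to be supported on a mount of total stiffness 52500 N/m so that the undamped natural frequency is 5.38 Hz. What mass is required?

ω_n = 2πf_n = 2π × 5.38 = 33.80 rad/s.
m = k/ω_n² = 52500/33.80² = 52500/1143 = 45.94 kg.

45.9 kg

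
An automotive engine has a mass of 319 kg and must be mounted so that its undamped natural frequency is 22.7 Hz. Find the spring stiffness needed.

ω_n = 2πf_n = 2π × 22.7 = 142.6 rad/s.
k = m·ω_n² = 319 × 142.6² = 319 × 20340 = 6489000 N/m.

6490000 N/m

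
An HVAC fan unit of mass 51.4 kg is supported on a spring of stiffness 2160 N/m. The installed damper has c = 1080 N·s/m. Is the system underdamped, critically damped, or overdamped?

c_c = 2√(k·m) = 666.4 N·s/m; ζ = c/c_c = 1080/666.4 = 1.62.
Since ζ > 1 the system is overdamped.

overdamped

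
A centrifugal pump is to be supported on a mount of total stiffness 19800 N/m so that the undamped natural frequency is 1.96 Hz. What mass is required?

ω_n = 2πf_n = 2π × 1.96 = 12.32 rad/s.
m = k/ω_n² = 19800/12.32² = 19800/151.7 = 130.6 kg.

131 kg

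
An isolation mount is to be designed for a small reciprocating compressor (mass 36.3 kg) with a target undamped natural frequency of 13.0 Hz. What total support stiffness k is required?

ω_n = 2πf_n = 2π × 13.0 = 81.68 rad/s.
k = m·ω_n² = 36.3 × 81.68² = 36.3 × 6672 = 242200 N/m.

242000 N/m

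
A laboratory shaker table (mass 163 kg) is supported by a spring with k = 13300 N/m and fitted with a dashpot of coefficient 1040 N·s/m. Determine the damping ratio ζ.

0.353

ω_n = √(k/m) = √(13300/163) = 9.033 rad/s.
Critical damping c_c = 2√(k·m) = 2√(13300 × 163) = 2945 N·s/m, so ζ = c/c_c = 1040/2945 = 0.3532.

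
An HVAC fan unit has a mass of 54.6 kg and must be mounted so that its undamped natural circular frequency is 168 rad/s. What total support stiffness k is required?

1540000 N/m

k = m·ω_n² = 54.6 × 168.0² = 54.6 × 28220 = 1541000 N/m.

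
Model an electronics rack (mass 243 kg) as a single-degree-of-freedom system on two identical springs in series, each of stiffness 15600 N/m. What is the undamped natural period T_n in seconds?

1.11 s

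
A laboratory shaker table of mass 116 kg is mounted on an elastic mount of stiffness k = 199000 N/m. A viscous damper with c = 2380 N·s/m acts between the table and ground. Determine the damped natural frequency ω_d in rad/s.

40.1 rad/s

ω_n = √(k/m) = √(199000/116) = 41.42 rad/s.
Critical damping c_c = 2√(k·m) = 2√(199000 × 116) = 9609 N·s/m, so ζ = c/c_c = 2380/9609 = 0.2477.
ω_d = ω_n√(1 − ζ²) = 41.42 × √(1 − 0.0613) = 40.13 rad/s.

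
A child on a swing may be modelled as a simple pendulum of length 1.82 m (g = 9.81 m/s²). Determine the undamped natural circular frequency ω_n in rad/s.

For a simple pendulum ω_n = √(g/L) = √(9.81/1.82) = √5.390 = 2.322 rad/s.

2.32 rad/s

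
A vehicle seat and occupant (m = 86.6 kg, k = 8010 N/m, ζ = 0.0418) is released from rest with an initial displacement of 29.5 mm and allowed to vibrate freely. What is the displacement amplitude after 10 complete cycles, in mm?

Logarithmic decrement δ = 2πζ/√(1 − ζ²) = 2π × 0.04180/√(1 − 0.00175) = 0.2629.
After n cycles, x_n/x₀ = e^(−nδ), so x_10 = 29.5 × e^(−10 × 0.2629) = 29.5 × 0.07217 = 2.129 mm.

2.13 mm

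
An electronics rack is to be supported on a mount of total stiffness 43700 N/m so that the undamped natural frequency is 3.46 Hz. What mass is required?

ω_n = 2πf_n = 2π × 3.46 = 21.74 rad/s.
m = k/ω_n² = 43700/21.74² = 43700/472.6 = 92.46 kg.

92.5 kg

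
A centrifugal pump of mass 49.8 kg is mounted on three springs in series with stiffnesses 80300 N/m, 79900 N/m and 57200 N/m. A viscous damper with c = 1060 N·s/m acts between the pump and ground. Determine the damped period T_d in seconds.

Series springs: 1/k_eq = 1/80300 + 1/79900 + 1/57200 = 4.245×10^-5, so k_eq = 23560 N/m.
ω_n = √(k_eq/m) = √(23560/49.8) = 21.75 rad/s.
Critical damping c_c = 2√(k_eq·m) = 2√(23560 × 49.8) = 2166 N·s/m, so ζ = c/c_c = 1060/2166 = 0.4893.
ω_d = ω_n√(1 − ζ²) = 21.75 × √(1 − 0.239) = 18.97 rad/s.
T_d = 2π/ω_d = 0.3313 s.

0.331 s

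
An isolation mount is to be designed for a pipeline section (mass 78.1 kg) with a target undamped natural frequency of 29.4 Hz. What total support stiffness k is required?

2670000 N/m

ω_n = 2πf_n = 2π × 29.4 = 184.7 rad/s.
k = m·ω_n² = 78.1 × 184.7² = 78.1 × 34120 = 2665000 N/m.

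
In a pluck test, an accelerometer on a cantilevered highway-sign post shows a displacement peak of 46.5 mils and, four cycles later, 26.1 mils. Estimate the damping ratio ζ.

0.0230

Logarithmic decrement δ = (1/n)·ln(x₀/x_n) = (1/4)·ln(46.5/26.1) = (1/4)·ln(1.782) = 0.1444.
ζ = δ/√(4π² + δ²) = 0.1444/√(39.48 + 0.0208) = 0.1444/6.285 = 0.02297.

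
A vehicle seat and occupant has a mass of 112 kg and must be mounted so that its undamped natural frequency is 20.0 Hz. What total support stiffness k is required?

1770000 N/m

ω_n = 2πf_n = 2π × 20.0 = 125.7 rad/s.
k = m·ω_n² = 112 × 125.7² = 112 × 15790 = 1769000 N/m.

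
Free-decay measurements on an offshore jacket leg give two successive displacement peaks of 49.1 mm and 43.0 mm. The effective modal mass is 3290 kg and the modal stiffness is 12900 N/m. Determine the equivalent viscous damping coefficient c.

Logarithmic decrement δ = (1/n)·ln(x₀/x_n) = (1/1)·ln(49.1/43.0) = (1/1)·ln(1.142) = 0.1327.
ζ = δ/√(4π² + δ²) = 0.1327/√(39.48 + 0.0176) = 0.1327/6.285 = 0.02111.
c = ζ · 2√(km) = 0.02111 × 2√(12900 × 3290) = 0.02111 × 13030 = 275.0 N·s/m.

275 N·s/m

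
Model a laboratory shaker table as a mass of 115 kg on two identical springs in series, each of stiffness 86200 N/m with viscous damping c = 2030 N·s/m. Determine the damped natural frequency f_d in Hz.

2.74 Hz

Series springs: 1/k_eq = 2/86200, so k_eq = 86200/2 = 43100 N/m.
ω_n = √(k_eq/m) = √(43100/115) = 19.36 rad/s.
Critical damping c_c = 2√(k_eq·m) = 2√(43100 × 115) = 4453 N·s/m, so ζ = c/c_c = 2030/4453 = 0.4559.
ω_d = ω_n√(1 − ζ²) = 19.36 × √(1 − 0.208) = 17.23 rad/s.
f_d = ω_d/(2π) = 2.742 Hz.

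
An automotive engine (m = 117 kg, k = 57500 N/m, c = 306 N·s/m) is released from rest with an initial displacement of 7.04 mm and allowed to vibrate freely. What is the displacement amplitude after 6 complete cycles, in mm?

0.759 mm

ζ = c/(2√(km)) = 306/(2√(57500 × 117)) = 306/5187 = 0.05899.
Logarithmic decrement δ = 2πζ/√(1 − ζ²) = 2π × 0.05899/√(1 − 0.00348) = 0.3713.
After n cycles, x_n/x₀ = e^(−nδ), so x_6 = 7.04 × e^(−6 × 0.3713) = 7.04 × 0.1078 = 0.7588 mm.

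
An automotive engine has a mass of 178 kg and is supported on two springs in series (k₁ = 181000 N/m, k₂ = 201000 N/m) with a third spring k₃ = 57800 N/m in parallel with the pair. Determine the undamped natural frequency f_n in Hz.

Series pair: k_s = k₁k₂/(k₁+k₂) = (181000)(201000)/(181000 + 201000) = 95240 N/m. In parallel with k₃: k_eq = 95240 + 57800 = 153000 N/m.
ω_n = √(k_eq/m) = √(153000/178) = √859.8 = 29.32 rad/s.
f_n = ω_n/(2π) = 29.32/6.283 = 4.667 Hz.

4.67 Hz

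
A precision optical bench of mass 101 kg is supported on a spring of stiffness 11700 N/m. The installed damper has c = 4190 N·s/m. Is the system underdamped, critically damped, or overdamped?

c_c = 2√(k·m) = 2174 N·s/m; ζ = c/c_c = 4190/2174 = 1.93.
Since ζ > 1 the system is overdamped.

overdamped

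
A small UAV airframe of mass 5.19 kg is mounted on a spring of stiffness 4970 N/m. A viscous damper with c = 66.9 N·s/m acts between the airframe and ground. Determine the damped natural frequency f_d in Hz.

4.82 Hz

ω_n = √(k/m) = √(4970/5.19) = 30.95 rad/s.
Critical damping c_c = 2√(k·m) = 2√(4970 × 5.19) = 321.2 N·s/m, so ζ = c/c_c = 66.9/321.2 = 0.2083.
ω_d = ω_n√(1 − ζ²) = 30.95 × √(1 − 0.0434) = 30.27 rad/s.
f_d = ω_d/(2π) = 4.817 Hz.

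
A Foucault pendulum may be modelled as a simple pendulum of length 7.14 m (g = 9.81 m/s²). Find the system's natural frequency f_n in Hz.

0.187 Hz

For a simple pendulum ω_n = √(g/L) = √(9.81/7.14) = √1.374 = 1.172 rad/s.
f_n = ω_n/(2π) = 1.172/6.283 = 0.1866 Hz.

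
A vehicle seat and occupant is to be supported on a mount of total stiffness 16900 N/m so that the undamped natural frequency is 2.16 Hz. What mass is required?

91.8 kg

ω_n = 2πf_n = 2π × 2.16 = 13.57 rad/s.
m = k/ω_n² = 16900/13.57² = 16900/184.2 = 91.75 kg.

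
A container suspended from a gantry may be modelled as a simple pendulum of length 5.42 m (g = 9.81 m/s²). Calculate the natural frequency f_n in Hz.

0.214 Hz

For a simple pendulum ω_n = √(g/L) = √(9.81/5.42) = √1.810 = 1.345 rad/s.
f_n = ω_n/(2π) = 1.345/6.283 = 0.2141 Hz.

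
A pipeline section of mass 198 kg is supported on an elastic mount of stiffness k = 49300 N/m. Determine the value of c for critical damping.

6250 N·s/m

c_c = 2√(k·m) = 2√(49300 × 198) = 2 × 3124 = 6249 N·s/m.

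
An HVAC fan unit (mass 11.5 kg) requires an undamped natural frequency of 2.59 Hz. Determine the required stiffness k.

ω_n = 2πf_n = 2π × 2.59 = 16.27 rad/s.
k = m·ω_n² = 11.5 × 16.27² = 11.5 × 264.8 = 3045 N/m.

3050 N/m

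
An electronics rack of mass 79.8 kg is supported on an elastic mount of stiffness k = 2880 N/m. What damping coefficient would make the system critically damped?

959 N·s/m

c_c = 2√(k·m) = 2√(2880 × 79.8) = 2 × 479.4 = 958.8 N·s/m.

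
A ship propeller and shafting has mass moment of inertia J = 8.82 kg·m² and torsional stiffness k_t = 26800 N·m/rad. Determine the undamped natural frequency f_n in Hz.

ω_n = √(k_t/J) = √(26800/8.82) = √3039 = 55.12 rad/s.
f_n = ω_n/(2π) = 55.12/6.283 = 8.773 Hz.

8.77 Hz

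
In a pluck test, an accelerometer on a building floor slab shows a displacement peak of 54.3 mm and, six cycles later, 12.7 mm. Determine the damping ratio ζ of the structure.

0.0385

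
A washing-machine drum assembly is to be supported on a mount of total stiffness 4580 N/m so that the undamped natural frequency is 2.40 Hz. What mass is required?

ω_n = 2πf_n = 2π × 2.40 = 15.08 rad/s.
m = k/ω_n² = 4580/15.08² = 4580/227.4 = 20.14 kg.

20.1 kg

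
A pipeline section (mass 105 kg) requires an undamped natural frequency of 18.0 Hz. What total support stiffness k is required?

1340000 N/m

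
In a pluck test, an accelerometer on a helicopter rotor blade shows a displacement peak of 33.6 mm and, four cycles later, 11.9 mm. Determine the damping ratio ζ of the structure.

Logarithmic decrement δ = (1/n)·ln(x₀/x_n) = (1/4)·ln(33.6/11.9) = (1/4)·ln(2.824) = 0.2595.
ζ = δ/√(4π² + δ²) = 0.2595/√(39.48 + 0.0673) = 0.2595/6.289 = 0.04127.

0.0413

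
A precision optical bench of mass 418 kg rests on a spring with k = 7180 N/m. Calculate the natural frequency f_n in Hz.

ω_n = √(k/m) = √(7180/418) = √17.18 = 4.145 rad/s.
f_n = ω_n/(2π) = 4.145/6.283 = 0.6596 Hz.

0.660 Hz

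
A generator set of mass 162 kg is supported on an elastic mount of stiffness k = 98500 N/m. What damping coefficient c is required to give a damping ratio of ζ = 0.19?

c_c = 2√(k·m) = 2√(98500 × 162) = 7989 N·s/m.
c = ζ·c_c = 0.19 × 7989 = 1518 N·s/m.

1520 N·s/m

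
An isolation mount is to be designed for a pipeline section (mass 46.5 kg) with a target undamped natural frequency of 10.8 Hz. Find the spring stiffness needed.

ω_n = 2πf_n = 2π × 10.8 = 67.86 rad/s.
k = m·ω_n² = 46.5 × 67.86² = 46.5 × 4605 = 214100 N/m.

214000 N/m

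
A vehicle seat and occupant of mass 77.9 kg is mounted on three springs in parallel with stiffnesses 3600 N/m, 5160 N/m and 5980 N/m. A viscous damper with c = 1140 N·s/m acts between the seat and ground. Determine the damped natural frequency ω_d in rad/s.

Parallel springs add: k_eq = 3600 + 5160 + 5980 = 14740 N/m.
ω_n = √(k_eq/m) = √(14740/77.9) = 13.76 rad/s.
Critical damping c_c = 2√(k_eq·m) = 2√(14740 × 77.9) = 2143 N·s/m, so ζ = c/c_c = 1140/2143 = 0.5319.
ω_d = ω_n√(1 − ζ²) = 13.76 × √(1 − 0.283) = 11.65 rad/s.

11.6 rad/s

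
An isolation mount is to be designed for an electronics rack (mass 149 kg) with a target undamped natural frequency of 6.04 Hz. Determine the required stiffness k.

215000 N/m

ω_n = 2πf_n = 2π × 6.04 = 37.95 rad/s.
k = m·ω_n² = 149 × 37.95² = 149 × 1440 = 214600 N/m.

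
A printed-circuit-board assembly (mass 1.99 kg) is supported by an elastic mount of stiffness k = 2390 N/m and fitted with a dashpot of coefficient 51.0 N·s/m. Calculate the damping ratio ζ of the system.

0.370

ω_n = √(k/m) = √(2390/1.99) = 34.66 rad/s.
Critical damping c_c = 2√(k·m) = 2√(2390 × 1.99) = 137.9 N·s/m, so ζ = c/c_c = 51.0/137.9 = 0.3698.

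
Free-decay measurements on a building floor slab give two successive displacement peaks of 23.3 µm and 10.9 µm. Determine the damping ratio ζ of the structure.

0.120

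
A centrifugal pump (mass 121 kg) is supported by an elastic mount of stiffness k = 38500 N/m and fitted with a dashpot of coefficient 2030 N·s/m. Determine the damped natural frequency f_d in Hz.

2.51 Hz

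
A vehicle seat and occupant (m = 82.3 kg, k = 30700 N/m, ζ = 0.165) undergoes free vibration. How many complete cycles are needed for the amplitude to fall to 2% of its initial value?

4 cycles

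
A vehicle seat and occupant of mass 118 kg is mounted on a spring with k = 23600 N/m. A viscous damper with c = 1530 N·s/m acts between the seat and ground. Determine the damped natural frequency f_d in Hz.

2.00 Hz

ω_n = √(k/m) = √(23600/118) = 14.14 rad/s.
Critical damping c_c = 2√(k·m) = 2√(23600 × 118) = 3338 N·s/m, so ζ = c/c_c = 1530/3338 = 0.4584.
ω_d = ω_n√(1 − ζ²) = 14.14 × √(1 − 0.210) = 12.57 rad/s.
f_d = ω_d/(2π) = 2.000 Hz.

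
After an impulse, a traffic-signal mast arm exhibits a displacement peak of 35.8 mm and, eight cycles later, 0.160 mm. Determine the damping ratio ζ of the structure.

Logarithmic decrement δ = (1/n)·ln(x₀/x_n) = (1/8)·ln(35.8/0.160) = (1/8)·ln(223.7) = 0.6763.
ζ = δ/√(4π² + δ²) = 0.6763/√(39.48 + 0.457) = 0.6763/6.319 = 0.1070.

0.107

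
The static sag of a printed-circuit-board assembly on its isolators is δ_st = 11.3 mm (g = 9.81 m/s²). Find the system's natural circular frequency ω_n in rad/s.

ω_n = √(g/δ_st) = √(9.81/0.0113) = √868.1 = 29.46 rad/s.

29.5 rad/s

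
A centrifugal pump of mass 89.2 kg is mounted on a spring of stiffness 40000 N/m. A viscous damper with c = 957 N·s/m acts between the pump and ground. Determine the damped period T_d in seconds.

ω_n = √(k/m) = √(40000/89.2) = 21.18 rad/s.
Critical damping c_c = 2√(k·m) = 2√(40000 × 89.2) = 3778 N·s/m, so ζ = c/c_c = 957/3778 = 0.2533.
ω_d = ω_n√(1 − ζ²) = 21.18 × √(1 − 0.0642) = 20.49 rad/s.
T_d = 2π/ω_d = 0.3067 s.

0.307 s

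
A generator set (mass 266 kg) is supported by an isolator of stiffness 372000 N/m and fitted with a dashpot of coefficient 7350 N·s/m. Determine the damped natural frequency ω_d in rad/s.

ω_n = √(k/m) = √(372000/266) = 37.40 rad/s.
Critical damping c_c = 2√(k·m) = 2√(372000 × 266) = 19890 N·s/m, so ζ = c/c_c = 7350/19890 = 0.3694.
ω_d = ω_n√(1 − ζ²) = 37.40 × √(1 − 0.136) = 34.75 rad/s.

34.8 rad/s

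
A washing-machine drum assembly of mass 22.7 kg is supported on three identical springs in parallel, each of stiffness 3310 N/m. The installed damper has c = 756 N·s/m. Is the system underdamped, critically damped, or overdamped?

Parallel springs add: k_eq = 3 × 3310 = 9930 N/m.
c_c = 2√(k_eq·m) = 949.5 N·s/m; ζ = c/c_c = 756/949.5 = 0.796.
Since ζ < 1 the system is underdamped.

underdamped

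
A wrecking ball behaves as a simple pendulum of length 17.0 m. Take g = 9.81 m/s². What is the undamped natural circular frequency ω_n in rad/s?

For a simple pendulum ω_n = √(g/L) = √(9.81/17.0) = √0.5771 = 0.7596 rad/s.

0.760 rad/s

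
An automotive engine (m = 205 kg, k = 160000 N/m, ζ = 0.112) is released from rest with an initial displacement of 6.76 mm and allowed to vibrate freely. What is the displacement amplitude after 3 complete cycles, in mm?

0.808 mm

Logarithmic decrement δ = 2πζ/√(1 − ζ²) = 2π × 0.1120/√(1 − 0.0125) = 0.7082.
After n cycles, x_n/x₀ = e^(−nδ), so x_3 = 6.76 × e^(−3 × 0.7082) = 6.76 × 0.1195 = 0.8078 mm.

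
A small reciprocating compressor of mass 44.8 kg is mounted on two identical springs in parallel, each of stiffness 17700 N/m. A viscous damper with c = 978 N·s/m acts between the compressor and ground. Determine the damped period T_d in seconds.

0.243 s

Parallel springs add: k_eq = 2 × 17700 = 35400 N/m.
ω_n = √(k_eq/m) = √(35400/44.8) = 28.11 rad/s.
Critical damping c_c = 2√(k_eq·m) = 2√(35400 × 44.8) = 2519 N·s/m, so ζ = c/c_c = 978/2519 = 0.3883.
ω_d = ω_n√(1 − ζ²) = 28.11 × √(1 − 0.151) = 25.90 rad/s.
T_d = 2π/ω_d = 0.2426 s.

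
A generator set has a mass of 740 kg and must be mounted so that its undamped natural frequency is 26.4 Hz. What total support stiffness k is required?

20400000 N/m

ω_n = 2πf_n = 2π × 26.4 = 165.9 rad/s.
k = m·ω_n² = 740 × 165.9² = 740 × 27510 = 20360000 N/m.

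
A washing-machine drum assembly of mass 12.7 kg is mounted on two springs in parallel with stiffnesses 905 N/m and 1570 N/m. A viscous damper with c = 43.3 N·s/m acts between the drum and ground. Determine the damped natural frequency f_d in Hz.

2.21 Hz

Parallel springs add: k_eq = 905 + 1570 = 2475 N/m.
ω_n = √(k_eq/m) = √(2475/12.7) = 13.96 rad/s.
Critical damping c_c = 2√(k_eq·m) = 2√(2475 × 12.7) = 354.6 N·s/m, so ζ = c/c_c = 43.3/354.6 = 0.1221.
ω_d = ω_n√(1 − ζ²) = 13.96 × √(1 − 0.0149) = 13.86 rad/s.
f_d = ω_d/(2π) = 2.205 Hz.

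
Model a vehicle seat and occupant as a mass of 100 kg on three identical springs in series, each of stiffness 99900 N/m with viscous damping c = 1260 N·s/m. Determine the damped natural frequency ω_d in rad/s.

17.1 rad/s

Series springs: 1/k_eq = 3/99900, so k_eq = 99900/3 = 33300 N/m.
ω_n = √(k_eq/m) = √(33300/100) = 18.25 rad/s.
Critical damping c_c = 2√(k_eq·m) = 2√(33300 × 100) = 3650 N·s/m, so ζ = c/c_c = 1260/3650 = 0.3452.
ω_d = ω_n√(1 − ζ²) = 18.25 × √(1 − 0.119) = 17.13 rad/s.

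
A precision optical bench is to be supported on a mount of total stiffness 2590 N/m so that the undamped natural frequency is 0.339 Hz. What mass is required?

ω_n = 2πf_n = 2π × 0.339 = 2.130 rad/s.
m = k/ω_n² = 2590/2.130² = 2590/4.537 = 570.9 kg.

571 kg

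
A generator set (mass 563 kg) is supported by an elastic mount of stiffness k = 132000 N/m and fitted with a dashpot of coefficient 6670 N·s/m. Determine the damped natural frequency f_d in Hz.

2.25 Hz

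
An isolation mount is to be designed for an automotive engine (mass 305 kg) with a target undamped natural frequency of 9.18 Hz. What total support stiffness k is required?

ω_n = 2πf_n = 2π × 9.18 = 57.68 rad/s.
k = m·ω_n² = 305 × 57.68² = 305 × 3327 = 1015000 N/m.

1010000 N/m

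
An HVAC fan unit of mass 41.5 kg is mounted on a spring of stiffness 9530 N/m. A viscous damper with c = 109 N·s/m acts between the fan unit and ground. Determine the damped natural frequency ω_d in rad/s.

ω_n = √(k/m) = √(9530/41.5) = 15.15 rad/s.
Critical damping c_c = 2√(k·m) = 2√(9530 × 41.5) = 1258 N·s/m, so ζ = c/c_c = 109/1258 = 0.08666.
ω_d = ω_n√(1 − ζ²) = 15.15 × √(1 − 0.00751) = 15.10 rad/s.

15.1 rad/s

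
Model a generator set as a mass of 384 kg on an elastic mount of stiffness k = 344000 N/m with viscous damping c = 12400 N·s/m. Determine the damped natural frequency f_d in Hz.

ω_n = √(k/m) = √(344000/384) = 29.93 rad/s.
Critical damping c_c = 2√(k·m) = 2√(344000 × 384) = 22990 N·s/m, so ζ = c/c_c = 12400/22990 = 0.5394.
ω_d = ω_n√(1 − ζ²) = 29.93 × √(1 − 0.291) = 25.20 rad/s.
f_d = ω_d/(2π) = 4.011 Hz.

4.01 Hz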